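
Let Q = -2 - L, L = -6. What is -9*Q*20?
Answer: -720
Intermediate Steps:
Q = 4 (Q = -2 - 1*(-6) = -2 + 6 = 4)
-9*Q*20 = -9*4*20 = -36*20 = -720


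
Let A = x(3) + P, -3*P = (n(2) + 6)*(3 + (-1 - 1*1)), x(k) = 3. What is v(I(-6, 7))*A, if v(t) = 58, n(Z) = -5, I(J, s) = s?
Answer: 464/3 ≈ 154.67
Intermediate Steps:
P = -1/3 (P = -(-5 + 6)*(3 + (-1 - 1*1))/3 = -(3 + (-1 - 1))/3 = -(3 - 2)/3 = -1/3 ≈ -0.33333)
A = 8/3 (A = 3 - 1/3 = 8/3 ≈ 2.6667)
v(I(-6, 7))*A = 58*(8/3) = 464/3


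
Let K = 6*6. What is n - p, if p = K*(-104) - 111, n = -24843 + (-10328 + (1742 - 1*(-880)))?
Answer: -28694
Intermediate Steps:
K = 36
n = -32549 (n = -24843 + (-10328 + (1742 + 880)) = -24843 + (-10328 + 2622) = -24843 - 7706 = -32549)
p = -3855 (p = 36*(-104) - 111 = -3744 - 111 = -3855)
n - p = -32549 - 1*(-3855) = -32549 + 3855 = -28694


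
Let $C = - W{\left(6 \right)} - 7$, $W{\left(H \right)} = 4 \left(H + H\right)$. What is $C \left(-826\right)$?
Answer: $45430$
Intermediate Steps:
$W{\left(H \right)} = 8 H$ ($W{\left(H \right)} = 4 \cdot 2 H = 8 H$)
$C = -55$ ($C = - 8 \cdot 6 - 7 = \left(-1\right) 48 - 7 = -48 - 7 = -55$)
$C \left(-826\right) = \left(-55\right) \left(-826\right) = 45430$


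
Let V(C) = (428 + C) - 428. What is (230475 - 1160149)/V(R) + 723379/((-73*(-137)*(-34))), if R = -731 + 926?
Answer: -316261827821/66306630 ≈ -4769.7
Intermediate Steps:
R = 195
V(C) = C
(230475 - 1160149)/V(R) + 723379/((-73*(-137)*(-34))) = (230475 - 1160149)/195 + 723379/((-73*(-137)*(-34))) = -929674*1/195 + 723379/((10001*(-34))) = -929674/195 + 723379/(-340034) = -929674/195 + 723379*(-1/340034) = -929674/195 - 723379/340034 = -316261827821/66306630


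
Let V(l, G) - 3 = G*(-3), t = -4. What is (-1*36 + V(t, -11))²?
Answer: 0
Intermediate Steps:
V(l, G) = 3 - 3*G (V(l, G) = 3 + G*(-3) = 3 - 3*G)
(-1*36 + V(t, -11))² = (-1*36 + (3 - 3*(-11)))² = (-36 + (3 + 33))² = (-36 + 36)² = 0² = 0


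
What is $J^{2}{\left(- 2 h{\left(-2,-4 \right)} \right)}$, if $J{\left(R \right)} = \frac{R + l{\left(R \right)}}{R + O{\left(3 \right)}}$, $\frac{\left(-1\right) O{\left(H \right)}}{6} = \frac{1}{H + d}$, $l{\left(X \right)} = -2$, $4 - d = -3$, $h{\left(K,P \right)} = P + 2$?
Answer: $\frac{100}{289} \approx 0.34602$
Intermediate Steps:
$h{\left(K,P \right)} = 2 + P$
$d = 7$ ($d = 4 - -3 = 4 + 3 = 7$)
$O{\left(H \right)} = - \frac{6}{7 + H}$ ($O{\left(H \right)} = - \frac{6}{H + 7} = - \frac{6}{7 + H}$)
$J{\left(R \right)} = \frac{-2 + R}{- \frac{3}{5} + R}$ ($J{\left(R \right)} = \frac{R - 2}{R - \frac{6}{7 + 3}} = \frac{-2 + R}{R - \frac{6}{10}} = \frac{-2 + R}{R - \frac{3}{5}} = \frac{-2 + R}{- \frac{3}{5} + R}$)
$J^{2}{\left(- 2 h{\left(-2,-4 \right)} \right)} = \left(\frac{5 \left(-2 - 2 \left(2 - 4\right)\right)}{-3 + 5 \left(- 2 \left(2 - 4\right)\right)}\right)^{2} = \left(\frac{5 \left(-2 - -4\right)}{-3 + 5 \left(\left(-2\right) \left(-2\right)\right)}\right)^{2} = \left(\frac{5 \left(-2 + 4\right)}{-3 + 5 \cdot 4}\right)^{2} = \left(5 \frac{1}{-3 + 20} \cdot 2\right)^{2} = \left(5 \cdot \frac{1}{17} \cdot 2\right)^{2} = \left(\frac{10}{17}\right)^{2} = \frac{100}{289}$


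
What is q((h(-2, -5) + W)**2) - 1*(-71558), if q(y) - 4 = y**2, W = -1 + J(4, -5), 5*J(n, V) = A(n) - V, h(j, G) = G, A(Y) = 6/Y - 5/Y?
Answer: 11545979601/160000 ≈ 72162.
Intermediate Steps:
A(Y) = 1/Y
J(n, V) = -V/5 + 1/(5*n) (J(n, V) = (1/n - V)/5 = -V/5 + 1/(5*n))
W = 1/20 (W = -1 + (1/5)*(1 - 1*(-5)*4)/4 = -1 + (1/5)*(1/4)*(1 + 20) = -1 + (1/5)*(1/4)*21 = -1 + 21/20 = 1/20 ≈ 0.050000)
q(y) = 4 + y**2
q((h(-2, -5) + W)**2) - 1*(-71558) = (4 + ((-5 + 1/20)**2)**2) - 1*(-71558) = (4 + ((-99/20)**2)**2) + 71558 = (4 + (9801/400)**2) + 71558 = (4 + 96059601/160000) + 71558 = 96699601/160000 + 71558 = 11545979601/160000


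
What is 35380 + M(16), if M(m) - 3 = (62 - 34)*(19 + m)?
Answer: 36363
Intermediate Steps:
M(m) = 535 + 28*m (M(m) = 3 + (62 - 34)*(19 + m) = 3 + 28*(19 + m) = 3 + (532 + 28*m) = 535 + 28*m)
35380 + M(16) = 35380 + (535 + 28*16) = 35380 + (535 + 448) = 35380 + 983 = 36363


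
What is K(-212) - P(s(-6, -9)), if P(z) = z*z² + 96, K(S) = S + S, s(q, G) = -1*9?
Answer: 209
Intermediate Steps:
s(q, G) = -9
K(S) = 2*S
P(z) = 96 + z³ (P(z) = z³ + 96 = 96 + z³)
K(-212) - P(s(-6, -9)) = 2*(-212) - (96 + (-9)³) = -424 - (96 - 729) = -424 - 1*(-633) = -424 + 633 = 209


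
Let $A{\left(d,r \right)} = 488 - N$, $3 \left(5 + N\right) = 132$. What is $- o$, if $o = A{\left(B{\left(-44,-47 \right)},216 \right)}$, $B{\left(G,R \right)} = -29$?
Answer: $-449$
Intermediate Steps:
$N = 39$ ($N = -5 + \frac{1}{3} \cdot 132 = -5 + 44 = 39$)
$A{\left(d,r \right)} = 449$ ($A{\left(d,r \right)} = 488 - 39 = 449$)
$o = 449$
$- o = \left(-1\right) 449 = -449$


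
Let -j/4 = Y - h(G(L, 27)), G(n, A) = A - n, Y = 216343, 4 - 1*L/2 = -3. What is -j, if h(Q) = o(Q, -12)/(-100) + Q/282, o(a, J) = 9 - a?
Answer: 3050435086/3525 ≈ 8.6537e+5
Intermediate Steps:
L = 14 (L = 8 - 2*(-3) = 8 + 6 = 14)
h(Q) = -9/100 + 191*Q/14100 (h(Q) = (9 - Q)/(-100) + Q/282 = (9 - Q)*(-1/100) + Q*(1/282) = (-9/100 + Q/100) + Q/282 = -9/100 + 191*Q/14100)
j = -3050435086/3525 (j = -4*(216343 - (-9/100 + 191*(27 - 1*14)/14100)) = -4*(216343 - (-9/100 + 191*(27 - 14)/14100)) = -4*(216343 - (-9/100 + (191/14100)*13)) = -4*(216343 - (-9/100 + 2483/14100)) = -4*(216343 - 1*607/7050) = -4*(216343 - 607/7050) = -4*1525217543/7050 = -3050435086/3525 ≈ -8.6537e+5)
-j = -1*(-3050435086/3525) = 3050435086/3525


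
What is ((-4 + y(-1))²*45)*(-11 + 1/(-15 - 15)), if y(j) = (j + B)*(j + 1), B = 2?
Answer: -7944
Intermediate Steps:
y(j) = (1 + j)*(2 + j) (y(j) = (j + 2)*(j + 1) = (2 + j)*(1 + j) = (1 + j)*(2 + j))
((-4 + y(-1))²*45)*(-11 + 1/(-15 - 15)) = ((-4 + (2 + (-1)² + 3*(-1)))²*45)*(-11 + 1/(-15 - 15)) = ((-4 + (2 + 1 - 3))²*45)*(-11 + 1/(-30)) = ((-4 + 0)²*45)*(-11 - 1/30) = ((-4)²*45)*(-331/30) = (16*45)*(-331/30) = 720*(-331/30) = -7944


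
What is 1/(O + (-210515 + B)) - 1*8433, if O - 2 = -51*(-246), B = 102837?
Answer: -802231291/95130 ≈ -8433.0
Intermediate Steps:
O = 12548 (O = 2 - 51*(-246) = 2 + 12546 = 12548)
1/(O + (-210515 + B)) - 1*8433 = 1/(12548 + (-210515 + 102837)) - 1*8433 = 1/(12548 - 107678) - 8433 = 1/(-95130) - 8433 = -1/95130 - 8433 = -802231291/95130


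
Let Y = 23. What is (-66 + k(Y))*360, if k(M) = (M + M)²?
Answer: 738000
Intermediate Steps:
k(M) = 4*M² (k(M) = (2*M)² = 4*M²)
(-66 + k(Y))*360 = (-66 + 4*23²)*360 = (-66 + 4*529)*360 = (-66 + 2116)*360 = 2050*360 = 738000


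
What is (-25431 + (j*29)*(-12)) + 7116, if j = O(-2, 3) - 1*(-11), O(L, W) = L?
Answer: -21447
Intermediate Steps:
j = 9 (j = -2 - 1*(-11) = -2 + 11 = 9)
(-25431 + (j*29)*(-12)) + 7116 = (-25431 + (9*29)*(-12)) + 7116 = (-25431 + 261*(-12)) + 7116 = (-25431 - 3132) + 7116 = -28563 + 7116 = -21447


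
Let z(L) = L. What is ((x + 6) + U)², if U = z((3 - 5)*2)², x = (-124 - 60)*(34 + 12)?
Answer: 71267364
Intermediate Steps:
x = -8464 (x = -184*46 = -8464)
U = 16 (U = ((3 - 5)*2)² = (-2*2)² = (-4)² = 16)
((x + 6) + U)² = ((-8464 + 6) + 16)² = (-8458 + 16)² = (-8442)² = 71267364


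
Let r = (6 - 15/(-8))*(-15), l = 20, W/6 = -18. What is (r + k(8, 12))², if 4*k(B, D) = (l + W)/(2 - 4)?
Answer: 734449/64 ≈ 11476.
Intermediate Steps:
W = -108 (W = 6*(-18) = -108)
k(B, D) = 11 (k(B, D) = ((20 - 108)/(2 - 4))/4 = (-88/(-2))/4 = (-88*(-½))/4 = (¼)*44 = 11)
r = -945/8 (r = (6 - 15*(-⅛))*(-15) = (6 + 15/8)*(-15) = (63/8)*(-15) = -945/8 ≈ -118.13)
(r + k(8, 12))² = (-945/8 + 11)² = (-857/8)² = 734449/64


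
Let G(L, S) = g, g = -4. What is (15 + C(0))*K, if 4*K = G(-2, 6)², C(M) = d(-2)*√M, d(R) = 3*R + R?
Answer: 60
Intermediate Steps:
d(R) = 4*R
G(L, S) = -4
C(M) = -8*√M (C(M) = (4*(-2))*√M = -8*√M)
K = 4 (K = (¼)*(-4)² = (¼)*16 = 4)
(15 + C(0))*K = (15 - 8*√0)*4 = (15 - 8*0)*4 = (15 + 0)*4 = 15*4 = 60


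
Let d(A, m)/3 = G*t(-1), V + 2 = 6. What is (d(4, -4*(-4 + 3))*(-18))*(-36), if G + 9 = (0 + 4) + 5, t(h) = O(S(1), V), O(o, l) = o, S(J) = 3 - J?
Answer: 0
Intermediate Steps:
V = 4 (V = -2 + 6 = 4)
t(h) = 2 (t(h) = 3 - 1*1 = 3 - 1 = 2)
G = 0 (G = -9 + ((0 + 4) + 5) = -9 + (4 + 5) = -9 + 9 = 0)
d(A, m) = 0 (d(A, m) = 3*(0*2) = 3*0 = 0)
(d(4, -4*(-4 + 3))*(-18))*(-36) = (0*(-18))*(-36) = 0*(-36) = 0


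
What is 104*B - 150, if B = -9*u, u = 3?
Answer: -2958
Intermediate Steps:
B = -27 (B = -9*3 = -27)
104*B - 150 = 104*(-27) - 150 = -2808 - 150 = -2958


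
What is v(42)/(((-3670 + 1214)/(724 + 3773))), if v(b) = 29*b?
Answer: -2738673/1228 ≈ -2230.2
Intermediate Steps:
v(42)/(((-3670 + 1214)/(724 + 3773))) = (29*42)/(((-3670 + 1214)/(724 + 3773))) = 1218/((-2456/4497)) = 1218/((-2456*1/4497)) = 1218/(-2456/4497) = 1218*(-4497/2456) = -2738673/1228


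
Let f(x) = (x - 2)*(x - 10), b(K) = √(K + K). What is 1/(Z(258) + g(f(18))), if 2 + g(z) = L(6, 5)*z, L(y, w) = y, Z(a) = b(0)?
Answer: 1/766 ≈ 0.0013055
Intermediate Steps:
b(K) = √2*√K (b(K) = √(2*K) = √2*√K)
Z(a) = 0 (Z(a) = √2*√0 = √2*0 = 0)
f(x) = (-10 + x)*(-2 + x) (f(x) = (-2 + x)*(-10 + x) = (-10 + x)*(-2 + x))
g(z) = -2 + 6*z
1/(Z(258) + g(f(18))) = 1/(0 + (-2 + 6*(20 + 18² - 12*18))) = 1/(0 + (-2 + 6*(20 + 324 - 216))) = 1/(0 + (-2 + 6*128)) = 1/(0 + (-2 + 768)) = 1/(0 + 766) = 1/766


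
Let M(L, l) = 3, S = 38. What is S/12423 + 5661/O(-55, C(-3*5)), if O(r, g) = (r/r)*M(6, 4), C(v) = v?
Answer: 23442239/12423 ≈ 1887.0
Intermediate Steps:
O(r, g) = 3 (O(r, g) = (r/r)*3 = 1*3 = 3)
S/12423 + 5661/O(-55, C(-3*5)) = 38/12423 + 5661/3 = 38*(1/12423) + 5661*(⅓) = 38/12423 + 1887 = 23442239/12423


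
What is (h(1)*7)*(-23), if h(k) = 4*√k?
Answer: -644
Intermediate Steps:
(h(1)*7)*(-23) = ((4*√1)*7)*(-23) = ((4*1)*7)*(-23) = (4*7)*(-23) = 28*(-23) = -644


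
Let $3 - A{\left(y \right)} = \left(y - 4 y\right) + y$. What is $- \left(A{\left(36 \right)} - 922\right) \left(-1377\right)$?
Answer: $-1166319$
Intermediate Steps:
$A{\left(y \right)} = 3 + 2 y$ ($A{\left(y \right)} = 3 - \left(\left(y - 4 y\right) + y\right) = 3 - \left(- 3 y + y\right) = 3 - - 2 y = 3 + 2 y$)
$- \left(A{\left(36 \right)} - 922\right) \left(-1377\right) = - \left(\left(3 + 2 \cdot 36\right) - 922\right) \left(-1377\right) = - \left(\left(3 + 72\right) - 922\right) \left(-1377\right) = - \left(75 - 922\right) \left(-1377\right) = - \left(-847\right) \left(-1377\right) = \left(-1\right) 1166319 = -1166319$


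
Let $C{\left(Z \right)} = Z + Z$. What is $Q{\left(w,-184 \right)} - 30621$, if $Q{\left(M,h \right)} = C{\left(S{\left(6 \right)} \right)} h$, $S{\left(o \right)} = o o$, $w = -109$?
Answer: $-43869$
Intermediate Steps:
$S{\left(o \right)} = o^{2}$
$C{\left(Z \right)} = 2 Z$
$Q{\left(M,h \right)} = 72 h$ ($Q{\left(M,h \right)} = 2 \cdot 6^{2} h = 2 \cdot 36 h = 72 h$)
$Q{\left(w,-184 \right)} - 30621 = 72 \left(-184\right) - 30621 = -13248 - 30621 = -43869$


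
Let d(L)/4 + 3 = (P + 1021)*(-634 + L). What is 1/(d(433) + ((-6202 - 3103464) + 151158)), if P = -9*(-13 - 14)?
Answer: -1/3974776 ≈ -2.5159e-7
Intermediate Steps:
P = 243 (P = -9*(-27) = 243)
d(L) = -3205516 + 5056*L (d(L) = -12 + 4*((243 + 1021)*(-634 + L)) = -12 + 4*(1264*(-634 + L)) = -12 + 4*(-801376 + 1264*L) = -12 + (-3205504 + 5056*L) = -3205516 + 5056*L)
1/(d(433) + ((-6202 - 3103464) + 151158)) = 1/((-3205516 + 5056*433) + ((-6202 - 3103464) + 151158)) = 1/((-3205516 + 2189248) + (-3109666 + 151158)) = 1/(-1016268 - 2958508) = 1/(-3974776) = -1/3974776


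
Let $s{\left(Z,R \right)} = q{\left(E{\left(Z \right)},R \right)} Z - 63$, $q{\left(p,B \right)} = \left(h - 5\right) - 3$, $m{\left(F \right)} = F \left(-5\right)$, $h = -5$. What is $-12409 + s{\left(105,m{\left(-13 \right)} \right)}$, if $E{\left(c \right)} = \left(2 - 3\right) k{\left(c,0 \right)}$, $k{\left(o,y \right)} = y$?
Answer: $-13837$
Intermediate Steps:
$E{\left(c \right)} = 0$ ($E{\left(c \right)} = \left(2 - 3\right) 0 = \left(-1\right) 0 = 0$)
$m{\left(F \right)} = - 5 F$
$q{\left(p,B \right)} = -13$ ($q{\left(p,B \right)} = \left(-5 - 5\right) - 3 = -10 - 3 = -13$)
$s{\left(Z,R \right)} = -63 - 13 Z$ ($s{\left(Z,R \right)} = - 13 Z - 63 = -63 - 13 Z$)
$-12409 + s{\left(105,m{\left(-13 \right)} \right)} = -12409 - 1428 = -13837$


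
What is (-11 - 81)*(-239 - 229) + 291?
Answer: 43347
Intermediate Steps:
(-11 - 81)*(-239 - 229) + 291 = -92*(-468) + 291 = 43056 + 291 = 43347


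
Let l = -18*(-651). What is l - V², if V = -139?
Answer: -7603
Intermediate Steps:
l = 11718
l - V² = 11718 - 1*(-139)² = 11718 - 1*19321 = 11718 - 19321 = -7603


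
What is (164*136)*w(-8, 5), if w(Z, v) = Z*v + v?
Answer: -780640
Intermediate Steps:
w(Z, v) = v + Z*v
(164*136)*w(-8, 5) = (164*136)*(5*(1 - 8)) = 22304*(5*(-7)) = 22304*(-35) = -780640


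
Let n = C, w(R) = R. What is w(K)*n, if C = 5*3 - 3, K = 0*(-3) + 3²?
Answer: 108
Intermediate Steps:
K = 9 (K = 0 + 9 = 9)
C = 12 (C = 15 - 3 = 12)
n = 12
w(K)*n = 9*12 = 108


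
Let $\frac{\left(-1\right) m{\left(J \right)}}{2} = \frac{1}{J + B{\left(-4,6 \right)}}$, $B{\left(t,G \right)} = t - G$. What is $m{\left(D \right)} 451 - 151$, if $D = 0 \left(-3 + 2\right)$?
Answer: $- \frac{304}{5} \approx -60.8$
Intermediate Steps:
$D = 0$ ($D = 0 \left(-1\right) = 0$)
$m{\left(J \right)} = - \frac{2}{-10 + J}$ ($m{\left(J \right)} = - \frac{2}{J - 10} = - \frac{2}{-10 + J}$)
$m{\left(D \right)} 451 - 151 = - \frac{2}{-10 + 0} \cdot 451 - 151 = - \frac{2}{-10} \cdot 451 - 151 = \left(-2\right) \left(- \frac{1}{10}\right) 451 - 151 = \frac{1}{5} \cdot 451 - 151 = \frac{451}{5} - 151 = - \frac{304}{5}$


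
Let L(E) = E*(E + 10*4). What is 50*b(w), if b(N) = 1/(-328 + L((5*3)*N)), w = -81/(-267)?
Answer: -396050/992263 ≈ -0.39914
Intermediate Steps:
w = 27/89 (w = -81*(-1/267) = 27/89 ≈ 0.30337)
L(E) = E*(40 + E) (L(E) = E*(E + 40) = E*(40 + E))
b(N) = 1/(-328 + 15*N*(40 + 15*N)) (b(N) = 1/(-328 + ((5*3)*N)*(40 + (5*3)*N)) = 1/(-328 + (15*N)*(40 + 15*N)) = 1/(-328 + 15*N*(40 + 15*N)))
50*b(w) = 50/(-328 + 75*(27/89)*(8 + 3*(27/89))) = 50/(-328 + 75*(27/89)*(8 + 81/89)) = 50/(-328 + 75*(27/89)*(793/89)) = 50/(-328 + 1605825/7921) = 50/(-992263/7921) = 50*(-7921/992263) = -396050/992263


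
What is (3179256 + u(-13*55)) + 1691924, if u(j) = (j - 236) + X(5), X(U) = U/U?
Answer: 4870230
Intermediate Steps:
X(U) = 1
u(j) = -235 + j (u(j) = (j - 236) + 1 = (-236 + j) + 1 = -235 + j)
(3179256 + u(-13*55)) + 1691924 = (3179256 + (-235 - 13*55)) + 1691924 = (3179256 + (-235 - 715)) + 1691924 = (3179256 - 950) + 1691924 = 3178306 + 1691924 = 4870230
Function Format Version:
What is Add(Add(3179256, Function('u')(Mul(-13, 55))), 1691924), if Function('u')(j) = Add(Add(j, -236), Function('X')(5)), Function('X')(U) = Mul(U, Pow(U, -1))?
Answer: 4870230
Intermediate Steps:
Function('X')(U) = 1
Function('u')(j) = Add(-235, j) (Function('u')(j) = Add(Add(j, -236), 1) = Add(Add(-236, j), 1) = Add(-235, j))
Add(Add(3179256, Function('u')(Mul(-13, 55))), 1691924) = Add(Add(3179256, Add(-235, Mul(-13, 55))), 1691924) = Add(Add(3179256, Add(-235, -715)), 1691924) = Add(Add(3179256, -950), 1691924) = Add(3178306, 1691924) = 4870230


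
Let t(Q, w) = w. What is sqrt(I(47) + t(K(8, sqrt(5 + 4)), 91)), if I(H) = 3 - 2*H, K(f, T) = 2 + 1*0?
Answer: 0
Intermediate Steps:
K(f, T) = 2 (K(f, T) = 2 + 0 = 2)
sqrt(I(47) + t(K(8, sqrt(5 + 4)), 91)) = sqrt((3 - 2*47) + 91) = sqrt((3 - 94) + 91) = sqrt(-91 + 91) = sqrt(0) = 0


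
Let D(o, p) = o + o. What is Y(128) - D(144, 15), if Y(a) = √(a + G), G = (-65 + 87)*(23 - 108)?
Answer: -288 + I*√1742 ≈ -288.0 + 41.737*I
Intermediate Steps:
G = -1870 (G = 22*(-85) = -1870)
D(o, p) = 2*o
Y(a) = √(-1870 + a) (Y(a) = √(a - 1870) = √(-1870 + a))
Y(128) - D(144, 15) = √(-1870 + 128) - 2*144 = √(-1742) - 1*288 = I*√1742 - 288 = -288 + I*√1742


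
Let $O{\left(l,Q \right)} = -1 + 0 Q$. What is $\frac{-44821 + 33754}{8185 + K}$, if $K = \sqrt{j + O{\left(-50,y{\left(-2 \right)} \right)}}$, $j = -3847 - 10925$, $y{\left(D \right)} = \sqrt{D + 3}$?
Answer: $- \frac{12940485}{9572714} + \frac{1581 i \sqrt{14773}}{9572714} \approx -1.3518 + 0.020074 i$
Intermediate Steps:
$y{\left(D \right)} = \sqrt{3 + D}$
$O{\left(l,Q \right)} = -1$ ($O{\left(l,Q \right)} = -1 + 0 = -1$)
$j = -14772$ ($j = -3847 - 10925 = -14772$)
$K = i \sqrt{14773}$ ($K = \sqrt{-14772 - 1} = \sqrt{-14773} = i \sqrt{14773} \approx 121.54 i$)
$\frac{-44821 + 33754}{8185 + K} = \frac{-44821 + 33754}{8185 + i \sqrt{14773}} = - \frac{11067}{8185 + i \sqrt{14773}}$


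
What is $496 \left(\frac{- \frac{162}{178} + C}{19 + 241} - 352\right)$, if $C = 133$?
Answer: $- \frac{1008556976}{5785} \approx -1.7434 \cdot 10^{5}$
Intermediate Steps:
$496 \left(\frac{- \frac{162}{178} + C}{19 + 241} - 352\right) = 496 \left(\frac{- \frac{162}{178} + 133}{19 + 241} - 352\right) = 496 \left(\frac{\left(-162\right) \frac{1}{178} + 133}{260} - 352\right) = 496 \left(\left(- \frac{81}{89} + 133\right) \frac{1}{260} - 352\right) = 496 \left(\frac{11756}{89} \cdot \frac{1}{260} - 352\right) = 496 \left(\frac{2939}{5785} - 352\right) = 496 \left(- \frac{2033381}{5785}\right) = - \frac{1008556976}{5785}$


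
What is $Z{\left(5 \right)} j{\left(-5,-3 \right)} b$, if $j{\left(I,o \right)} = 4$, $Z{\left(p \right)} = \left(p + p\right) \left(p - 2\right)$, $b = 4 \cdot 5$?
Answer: $2400$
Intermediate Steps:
$b = 20$
$Z{\left(p \right)} = 2 p \left(-2 + p\right)$
$Z{\left(5 \right)} j{\left(-5,-3 \right)} b = 2 \cdot 5 \left(-2 + 5\right) 4 \cdot 20 = 2 \cdot 5 \cdot 3 \cdot 4 \cdot 20 = 30 \cdot 4 \cdot 20 = 120 \cdot 20 = 2400$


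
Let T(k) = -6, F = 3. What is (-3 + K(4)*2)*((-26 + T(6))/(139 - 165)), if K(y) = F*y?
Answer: 336/13 ≈ 25.846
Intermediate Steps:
K(y) = 3*y
(-3 + K(4)*2)*((-26 + T(6))/(139 - 165)) = (-3 + (3*4)*2)*((-26 - 6)/(139 - 165)) = (-3 + 12*2)*(-32/(-26)) = (-3 + 24)*(-32*(-1/26)) = 21*(16/13) = 336/13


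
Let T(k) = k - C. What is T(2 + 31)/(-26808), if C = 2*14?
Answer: -5/26808 ≈ -0.00018651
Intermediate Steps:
C = 28
T(k) = -28 + k (T(k) = k - 1*28 = k - 28 = -28 + k)
T(2 + 31)/(-26808) = (-28 + (2 + 31))/(-26808) = (-28 + 33)*(-1/26808) = 5*(-1/26808) = -5/26808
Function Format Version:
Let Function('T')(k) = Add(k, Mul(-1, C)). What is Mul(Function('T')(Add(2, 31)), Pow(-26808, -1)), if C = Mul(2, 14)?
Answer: Rational(-5, 26808) ≈ -0.00018651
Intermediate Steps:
C = 28
Function('T')(k) = Add(-28, k) (Function('T')(k) = Add(k, Mul(-1, 28)) = Add(k, -28) = Add(-28, k))
Mul(Function('T')(Add(2, 31)), Pow(-26808, -1)) = Mul(Add(-28, Add(2, 31)), Pow(-26808, -1)) = Mul(Add(-28, 33), Rational(-1, 26808)) = Mul(5, Rational(-1, 26808)) = Rational(-5, 26808)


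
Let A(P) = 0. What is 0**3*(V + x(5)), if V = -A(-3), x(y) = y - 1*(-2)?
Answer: 0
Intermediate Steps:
x(y) = 2 + y (x(y) = y + 2 = 2 + y)
V = 0 (V = -1*0 = 0)
0**3*(V + x(5)) = 0**3*(0 + (2 + 5)) = 0*(0 + 7) = 0*7 = 0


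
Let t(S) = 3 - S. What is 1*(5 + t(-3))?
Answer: 11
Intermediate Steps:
1*(5 + t(-3)) = 1*(5 + (3 - 1*(-3))) = 1*(5 + (3 + 3)) = 1*(5 + 6) = 1*11 = 11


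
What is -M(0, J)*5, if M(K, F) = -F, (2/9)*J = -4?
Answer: -90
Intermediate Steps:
J = -18 (J = (9/2)*(-4) = -18)
-M(0, J)*5 = -(-1)*(-18)*5 = -1*18*5 = -18*5 = -90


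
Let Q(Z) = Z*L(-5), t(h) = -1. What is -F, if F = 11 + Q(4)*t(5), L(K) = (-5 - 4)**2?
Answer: 313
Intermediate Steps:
L(K) = 81 (L(K) = (-9)**2 = 81)
Q(Z) = 81*Z (Q(Z) = Z*81 = 81*Z)
F = -313 (F = 11 + (81*4)*(-1) = 11 + 324*(-1) = 11 - 324 = -313)
-F = -1*(-313) = 313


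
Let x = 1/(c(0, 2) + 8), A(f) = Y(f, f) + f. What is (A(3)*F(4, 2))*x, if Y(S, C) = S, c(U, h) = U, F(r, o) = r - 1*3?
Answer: 3/4 ≈ 0.75000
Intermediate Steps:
F(r, o) = -3 + r (F(r, o) = r - 3 = -3 + r)
A(f) = 2*f (A(f) = f + f = 2*f)
x = 1/8 (x = 1/(0 + 8) = 1/8 ≈ 0.12500)
(A(3)*F(4, 2))*x = ((2*3)*(-3 + 4))*(1/8) = (6*1)*(1/8) = 6*(1/8) = 3/4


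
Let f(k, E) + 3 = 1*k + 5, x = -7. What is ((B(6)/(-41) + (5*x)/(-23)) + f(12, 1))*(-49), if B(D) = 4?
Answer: -712705/943 ≈ -755.79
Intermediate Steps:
f(k, E) = 2 + k (f(k, E) = -3 + (1*k + 5) = -3 + (k + 5) = -3 + (5 + k) = 2 + k)
((B(6)/(-41) + (5*x)/(-23)) + f(12, 1))*(-49) = ((4/(-41) + (5*(-7))/(-23)) + (2 + 12))*(-49) = ((4*(-1/41) - 35*(-1/23)) + 14)*(-49) = ((-4/41 + 35/23) + 14)*(-49) = (1343/943 + 14)*(-49) = (14545/943)*(-49) = -712705/943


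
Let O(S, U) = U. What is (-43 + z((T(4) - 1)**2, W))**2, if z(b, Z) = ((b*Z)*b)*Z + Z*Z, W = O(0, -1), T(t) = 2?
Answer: 1681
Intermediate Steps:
W = -1
z(b, Z) = Z**2 + Z**2*b**2 (z(b, Z) = ((Z*b)*b)*Z + Z**2 = (Z*b**2)*Z + Z**2 = Z**2*b**2 + Z**2 = Z**2 + Z**2*b**2)
(-43 + z((T(4) - 1)**2, W))**2 = (-43 + (-1)**2*(1 + ((2 - 1)**2)**2))**2 = (-43 + 1*(1 + (1**2)**2))**2 = (-43 + 1*(1 + 1**2))**2 = (-43 + 1*(1 + 1))**2 = (-43 + 1*2)**2 = (-43 + 2)**2 = (-41)**2 = 1681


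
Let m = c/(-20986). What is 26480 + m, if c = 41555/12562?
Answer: 6980819933805/263626132 ≈ 26480.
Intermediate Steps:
c = 41555/12562 (c = 41555*(1/12562) = 41555/12562 ≈ 3.3080)
m = -41555/263626132 (m = (41555/12562)/(-20986) = (41555/12562)*(-1/20986) = -41555/263626132 ≈ -0.00015763)
26480 + m = 26480 - 41555/263626132 = 6980819933805/263626132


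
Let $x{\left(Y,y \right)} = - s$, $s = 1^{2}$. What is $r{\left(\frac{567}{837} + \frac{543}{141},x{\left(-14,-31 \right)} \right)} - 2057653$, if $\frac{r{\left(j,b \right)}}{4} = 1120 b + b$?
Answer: $-2062137$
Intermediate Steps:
$s = 1$
$x{\left(Y,y \right)} = -1$ ($x{\left(Y,y \right)} = \left(-1\right) 1 = -1$)
$r{\left(j,b \right)} = 4484 b$ ($r{\left(j,b \right)} = 4 \left(1120 b + b\right) = 4 \cdot 1121 b = 4484 b$)
$r{\left(\frac{567}{837} + \frac{543}{141},x{\left(-14,-31 \right)} \right)} - 2057653 = 4484 \left(-1\right) - 2057653 = -4484 + \left(-2318941 + 261288\right) = -4484 - 2057653 = -2062137$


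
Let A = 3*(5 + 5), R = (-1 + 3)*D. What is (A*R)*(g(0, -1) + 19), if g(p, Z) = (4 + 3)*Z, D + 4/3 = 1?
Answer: -240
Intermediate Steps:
D = -⅓ (D = -4/3 + 1 = -⅓ ≈ -0.33333)
g(p, Z) = 7*Z
R = -⅔ (R = (-1 + 3)*(-⅓) = 2*(-⅓) = -⅔ ≈ -0.66667)
A = 30 (A = 3*10 = 30)
(A*R)*(g(0, -1) + 19) = (30*(-⅔))*(7*(-1) + 19) = -20*(-7 + 19) = -20*12 = -240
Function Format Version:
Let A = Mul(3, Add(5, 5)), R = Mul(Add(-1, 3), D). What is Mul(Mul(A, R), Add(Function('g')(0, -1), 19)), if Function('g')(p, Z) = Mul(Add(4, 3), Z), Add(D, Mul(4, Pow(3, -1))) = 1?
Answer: -240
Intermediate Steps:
D = Rational(-1, 3) (D = Add(Rational(-4, 3), 1) = Rational(-1, 3) ≈ -0.33333)
Function('g')(p, Z) = Mul(7, Z)
R = Rational(-2, 3) (R = Mul(Add(-1, 3), Rational(-1, 3)) = Mul(2, Rational(-1, 3)) = Rational(-2, 3) ≈ -0.66667)
A = 30 (A = Mul(3, 10) = 30)
Mul(Mul(A, R), Add(Function('g')(0, -1), 19)) = Mul(Mul(30, Rational(-2, 3)), Add(Mul(7, -1), 19)) = Mul(-20, Add(-7, 19)) = Mul(-20, 12) = -240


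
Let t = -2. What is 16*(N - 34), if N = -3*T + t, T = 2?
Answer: -672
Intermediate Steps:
N = -8 (N = -3*2 - 2 = -6 - 2 = -8)
16*(N - 34) = 16*(-8 - 34) = 16*(-42) = -672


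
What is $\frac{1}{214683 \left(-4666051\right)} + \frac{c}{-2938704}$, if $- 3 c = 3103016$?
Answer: $\frac{129514952341800509}{367970492425180554} \approx 0.35197$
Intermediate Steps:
$c = - \frac{3103016}{3}$ ($c = \left(- \frac{1}{3}\right) 3103016 = - \frac{3103016}{3} \approx -1.0343 \cdot 10^{6}$)
$\frac{1}{214683 \left(-4666051\right)} + \frac{c}{-2938704} = \frac{1}{214683 \left(-4666051\right)} - \frac{3103016}{3 \left(-2938704\right)} = \frac{1}{214683} \left(- \frac{1}{4666051}\right) - - \frac{387877}{1102014} = - \frac{1}{1001721826833} + \frac{387877}{1102014} = \frac{129514952341800509}{367970492425180554}$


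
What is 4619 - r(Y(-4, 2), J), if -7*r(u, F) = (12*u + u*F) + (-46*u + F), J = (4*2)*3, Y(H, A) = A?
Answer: 32337/7 ≈ 4619.6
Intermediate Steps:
J = 24 (J = 8*3 = 24)
r(u, F) = -F/7 + 34*u/7 - F*u/7 (r(u, F) = -((12*u + u*F) + (-46*u + F))/7 = -((12*u + F*u) + (F - 46*u))/7 = -(F - 34*u + F*u)/7 = -F/7 + 34*u/7 - F*u/7)
4619 - r(Y(-4, 2), J) = 4619 - (-1/7*24 + (34/7)*2 - 1/7*24*2) = 4619 - (-24/7 + 68/7 - 48/7) = 4619 - 1*(-4/7) = 4619 + 4/7 = 32337/7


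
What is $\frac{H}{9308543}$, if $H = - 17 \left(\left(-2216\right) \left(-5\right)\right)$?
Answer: $- \frac{188360}{9308543} \approx -0.020235$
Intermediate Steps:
$H = -188360$ ($H = \left(-17\right) 11080 = -188360$)
$\frac{H}{9308543} = - \frac{188360}{9308543}$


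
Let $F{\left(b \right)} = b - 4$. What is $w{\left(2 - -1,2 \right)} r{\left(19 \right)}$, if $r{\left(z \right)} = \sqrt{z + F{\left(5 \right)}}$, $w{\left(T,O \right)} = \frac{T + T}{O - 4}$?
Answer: $- 6 \sqrt{5} \approx -13.416$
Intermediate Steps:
$F{\left(b \right)} = -4 + b$ ($F{\left(b \right)} = b - 4 = -4 + b$)
$w{\left(T,O \right)} = \frac{2 T}{-4 + O}$
$r{\left(z \right)} = \sqrt{1 + z}$ ($r{\left(z \right)} = \sqrt{z + \left(-4 + 5\right)} = \sqrt{z + 1} = \sqrt{1 + z}$)
$w{\left(2 - -1,2 \right)} r{\left(19 \right)} = \frac{2 \left(2 - -1\right)}{-4 + 2} \sqrt{1 + 19} = \frac{2 \left(2 + 1\right)}{-2} \sqrt{20} = 2 \cdot 3 \left(- \frac{1}{2}\right) 2 \sqrt{5} = - 3 \cdot 2 \sqrt{5} = - 6 \sqrt{5}$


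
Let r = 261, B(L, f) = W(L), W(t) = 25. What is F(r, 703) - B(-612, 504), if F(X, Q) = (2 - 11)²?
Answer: 56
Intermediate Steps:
B(L, f) = 25
F(X, Q) = 81 (F(X, Q) = (-9)² = 81)
F(r, 703) - B(-612, 504) = 81 - 1*25 = 81 - 25 = 56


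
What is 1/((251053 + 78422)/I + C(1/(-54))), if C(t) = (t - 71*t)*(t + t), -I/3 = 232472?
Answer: -169472088/88198945 ≈ -1.9215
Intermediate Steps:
I = -697416 (I = -3*232472 = -697416)
C(t) = -140*t² (C(t) = (-70*t)*(2*t) = -140*t²)
1/((251053 + 78422)/I + C(1/(-54))) = 1/((251053 + 78422)/(-697416) - 140*(1/(-54))²) = 1/(329475*(-1/697416) - 140*(-1/54)²) = 1/(-109825/232472 - 140*1/2916) = 1/(-109825/232472 - 35/729) = 1/(-88198945/169472088) = -169472088/88198945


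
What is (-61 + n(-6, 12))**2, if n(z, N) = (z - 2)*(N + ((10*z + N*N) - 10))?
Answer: 561001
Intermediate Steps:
n(z, N) = (-2 + z)*(-10 + N + N**2 + 10*z) (n(z, N) = (-2 + z)*(N + ((10*z + N**2) - 10)) = (-2 + z)*(N + ((N**2 + 10*z) - 10)) = (-2 + z)*(N + (-10 + N**2 + 10*z)) = (-2 + z)*(-10 + N + N**2 + 10*z))
(-61 + n(-6, 12))**2 = (-61 + (20 - 30*(-6) - 2*12 - 2*12**2 + 10*(-6)**2 + 12*(-6) - 6*12**2))**2 = (-61 + (20 + 180 - 24 - 2*144 + 10*36 - 72 - 6*144))**2 = (-61 + (20 + 180 - 24 - 288 + 360 - 72 - 864))**2 = (-61 - 688)**2 = (-749)**2 = 561001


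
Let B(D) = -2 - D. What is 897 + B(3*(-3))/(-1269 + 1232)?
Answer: 33182/37 ≈ 896.81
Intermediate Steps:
897 + B(3*(-3))/(-1269 + 1232) = 897 + (-2 - 3*(-3))/(-1269 + 1232) = 897 + (-2 - 1*(-9))/(-37) = 897 + (-2 + 9)*(-1/37) = 897 + 7*(-1/37) = 897 - 7/37 = 33182/37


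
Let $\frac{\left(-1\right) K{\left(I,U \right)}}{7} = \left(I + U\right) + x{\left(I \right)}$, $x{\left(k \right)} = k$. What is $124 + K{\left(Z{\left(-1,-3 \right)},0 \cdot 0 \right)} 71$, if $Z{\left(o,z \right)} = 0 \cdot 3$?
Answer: $124$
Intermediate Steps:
$Z{\left(o,z \right)} = 0$
$K{\left(I,U \right)} = - 14 I - 7 U$ ($K{\left(I,U \right)} = - 7 \left(\left(I + U\right) + I\right) = - 7 \left(U + 2 I\right) = - 14 I - 7 U$)
$124 + K{\left(Z{\left(-1,-3 \right)},0 \cdot 0 \right)} 71 = 124 + \left(\left(-14\right) 0 - 7 \cdot 0 \cdot 0\right) 71 = 124 + \left(0 - 0\right) 71 = 124 + \left(0 + 0\right) 71 = 124 + 0 \cdot 71 = 124 + 0 = 124$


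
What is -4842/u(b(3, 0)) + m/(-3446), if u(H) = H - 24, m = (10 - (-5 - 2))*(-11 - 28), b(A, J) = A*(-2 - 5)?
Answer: 1857263/17230 ≈ 107.79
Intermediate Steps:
b(A, J) = -7*A (b(A, J) = A*(-7) = -7*A)
m = -663 (m = (10 - (-7))*(-39) = (10 - 1*(-7))*(-39) = (10 + 7)*(-39) = 17*(-39) = -663)
u(H) = -24 + H
-4842/u(b(3, 0)) + m/(-3446) = -4842/(-24 - 7*3) - 663/(-3446) = -4842/(-24 - 21) - 663*(-1/3446) = -4842/(-45) + 663/3446 = -4842*(-1/45) + 663/3446 = 538/5 + 663/3446 = 1857263/17230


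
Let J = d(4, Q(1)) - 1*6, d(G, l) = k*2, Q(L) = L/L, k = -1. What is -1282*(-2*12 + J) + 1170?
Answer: 42194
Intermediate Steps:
Q(L) = 1
d(G, l) = -2 (d(G, l) = -1*2 = -2)
J = -8 (J = -2 - 1*6 = -2 - 6 = -8)
-1282*(-2*12 + J) + 1170 = -1282*(-2*12 - 8) + 1170 = -1282*(-24 - 8) + 1170 = -1282*(-32) + 1170 = 41024 + 1170 = 42194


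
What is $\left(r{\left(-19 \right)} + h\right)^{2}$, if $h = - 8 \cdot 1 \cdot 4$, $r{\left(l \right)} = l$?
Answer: $2601$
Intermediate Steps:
$h = -32$ ($h = \left(-8\right) 4 = -32$)
$\left(r{\left(-19 \right)} + h\right)^{2} = \left(-19 - 32\right)^{2} = \left(-51\right)^{2} = 2601$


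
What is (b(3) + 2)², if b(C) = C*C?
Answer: 121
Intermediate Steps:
b(C) = C²
(b(3) + 2)² = (3² + 2)² = (9 + 2)² = 11² = 121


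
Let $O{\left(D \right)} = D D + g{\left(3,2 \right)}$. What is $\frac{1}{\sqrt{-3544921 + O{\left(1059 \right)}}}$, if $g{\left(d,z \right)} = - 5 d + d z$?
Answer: $- \frac{i \sqrt{2423449}}{2423449} \approx - 0.00064237 i$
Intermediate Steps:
$O{\left(D \right)} = -9 + D^{2}$ ($O{\left(D \right)} = D D + 3 \left(-5 + 2\right) = D^{2} + 3 \left(-3\right) = D^{2} - 9 = -9 + D^{2}$)
$\frac{1}{\sqrt{-3544921 + O{\left(1059 \right)}}} = \frac{1}{\sqrt{-3544921 - \left(9 - 1059^{2}\right)}} = \frac{1}{\sqrt{-3544921 + \left(-9 + 1121481\right)}} = \frac{1}{\sqrt{-3544921 + 1121472}} = \frac{1}{\sqrt{-2423449}} = \frac{1}{i \sqrt{2423449}} = - \frac{i \sqrt{2423449}}{2423449}$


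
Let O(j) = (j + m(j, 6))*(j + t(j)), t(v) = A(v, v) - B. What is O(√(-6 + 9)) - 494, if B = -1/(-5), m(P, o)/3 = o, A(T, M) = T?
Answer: -2458/5 + 179*√3/5 ≈ -429.59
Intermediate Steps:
m(P, o) = 3*o
B = ⅕ (B = -1*(-⅕) = ⅕ ≈ 0.20000)
t(v) = -⅕ + v (t(v) = v - 1*⅕ = v - ⅕ = -⅕ + v)
O(j) = (18 + j)*(-⅕ + 2*j) (O(j) = (j + 3*6)*(j + (-⅕ + j)) = (j + 18)*(-⅕ + 2*j) = (18 + j)*(-⅕ + 2*j))
O(√(-6 + 9)) - 494 = (-18/5 + 2*(√(-6 + 9))² + 179*√(-6 + 9)/5) - 494 = (-18/5 + 2*(√3)² + 179*√3/5) - 494 = (-18/5 + 2*3 + 179*√3/5) - 494 = (-18/5 + 6 + 179*√3/5) - 494 = (12/5 + 179*√3/5) - 494 = -2458/5 + 179*√3/5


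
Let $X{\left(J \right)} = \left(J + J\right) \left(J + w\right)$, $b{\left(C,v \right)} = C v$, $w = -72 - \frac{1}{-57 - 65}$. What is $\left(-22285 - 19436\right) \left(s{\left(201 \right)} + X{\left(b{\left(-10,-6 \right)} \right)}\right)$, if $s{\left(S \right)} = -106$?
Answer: $\frac{3932037366}{61} \approx 6.446 \cdot 10^{7}$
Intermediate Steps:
$w = - \frac{8783}{122}$ ($w = -72 - \frac{1}{-122} = -72 - - \frac{1}{122} = -72 + \frac{1}{122} = - \frac{8783}{122} \approx -71.992$)
$X{\left(J \right)} = 2 J \left(- \frac{8783}{122} + J\right)$ ($X{\left(J \right)} = \left(J + J\right) \left(J - \frac{8783}{122}\right) = 2 J \left(- \frac{8783}{122} + J\right)$)
$\left(-22285 - 19436\right) \left(s{\left(201 \right)} + X{\left(b{\left(-10,-6 \right)} \right)}\right) = \left(-22285 - 19436\right) \left(-106 + \frac{\left(-10\right) \left(-6\right) \left(-8783 + 122 \left(\left(-10\right) \left(-6\right)\right)\right)}{61}\right) = - 41721 \left(-106 + \frac{1}{61} \cdot 60 \left(-8783 + 122 \cdot 60\right)\right) = - 41721 \left(-106 + \frac{1}{61} \cdot 60 \left(-8783 + 7320\right)\right) = - 41721 \left(-106 + \frac{1}{61} \cdot 60 \left(-1463\right)\right) = - 41721 \left(-106 - \frac{87780}{61}\right) = \left(-41721\right) \left(- \frac{94246}{61}\right) = \frac{3932037366}{61}$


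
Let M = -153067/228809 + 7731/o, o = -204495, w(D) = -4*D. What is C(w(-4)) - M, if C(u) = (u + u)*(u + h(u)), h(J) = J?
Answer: 15982111309488/15596765485 ≈ 1024.7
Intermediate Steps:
C(u) = 4*u² (C(u) = (u + u)*(u + u) = (2*u)*(2*u) = 4*u²)
M = -11023452848/15596765485 (M = -153067/228809 + 7731/(-204495) = -153067*1/228809 + 7731*(-1/204495) = -153067/228809 - 2577/68165 = -11023452848/15596765485 ≈ -0.70678)
C(w(-4)) - M = 4*(-4*(-4))² - 1*(-11023452848/15596765485) = 4*16² + 11023452848/15596765485 = 4*256 + 11023452848/15596765485 = 1024 + 11023452848/15596765485 = 15982111309488/15596765485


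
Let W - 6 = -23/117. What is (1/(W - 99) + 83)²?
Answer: 818871157225/118897216 ≈ 6887.2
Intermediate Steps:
W = 679/117 (W = 6 - 23/117 = 679/117 ≈ 5.8034)
(1/(W - 99) + 83)² = (1/(679/117 - 99) + 83)² = (1/(-10904/117) + 83)² = (-117/10904 + 83)² = (904915/10904)² = 818871157225/118897216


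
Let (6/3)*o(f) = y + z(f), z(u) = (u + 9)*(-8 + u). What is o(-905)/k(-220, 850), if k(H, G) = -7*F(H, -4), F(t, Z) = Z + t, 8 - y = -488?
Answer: 51159/196 ≈ 261.02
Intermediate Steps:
z(u) = (-8 + u)*(9 + u) (z(u) = (9 + u)*(-8 + u) = (-8 + u)*(9 + u))
y = 496 (y = 8 - 1*(-488) = 8 + 488 = 496)
o(f) = 212 + f/2 + f**2/2 (o(f) = (496 + (-72 + f + f**2))/2 = (424 + f + f**2)/2 = 212 + f/2 + f**2/2)
k(H, G) = 28 - 7*H (k(H, G) = -7*(-4 + H) = 28 - 7*H)
o(-905)/k(-220, 850) = (212 + (1/2)*(-905) + (1/2)*(-905)**2)/(28 - 7*(-220)) = (212 - 905/2 + (1/2)*819025)/(28 + 1540) = (212 - 905/2 + 819025/2)/1568 = 409272*(1/1568) = 51159/196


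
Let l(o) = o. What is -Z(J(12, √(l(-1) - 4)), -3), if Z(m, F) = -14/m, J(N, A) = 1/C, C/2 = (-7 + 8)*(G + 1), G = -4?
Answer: -84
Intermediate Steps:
C = -6 (C = 2*((-7 + 8)*(-4 + 1)) = 2*(1*(-3)) = 2*(-3) = -6)
J(N, A) = -⅙ (J(N, A) = 1/(-6) = -⅙)
-Z(J(12, √(l(-1) - 4)), -3) = -(-14)/(-⅙) = -(-14)*(-6) = -1*84 = -84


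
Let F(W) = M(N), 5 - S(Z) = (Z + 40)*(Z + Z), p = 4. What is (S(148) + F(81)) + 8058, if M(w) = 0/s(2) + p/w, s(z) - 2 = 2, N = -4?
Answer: -47586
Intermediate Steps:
s(z) = 4 (s(z) = 2 + 2 = 4)
S(Z) = 5 - 2*Z*(40 + Z) (S(Z) = 5 - (Z + 40)*(Z + Z) = 5 - (40 + Z)*2*Z = 5 - 2*Z*(40 + Z))
M(w) = 4/w (M(w) = 0/4 + 4/w = 0*(1/4) + 4/w = 0 + 4/w = 4/w)
F(W) = -1 (F(W) = 4/(-4) = 4*(-1/4) = -1)
(S(148) + F(81)) + 8058 = ((5 - 80*148 - 2*148**2) - 1) + 8058 = ((5 - 11840 - 2*21904) - 1) + 8058 = ((5 - 11840 - 43808) - 1) + 8058 = (-55643 - 1) + 8058 = -55644 + 8058 = -47586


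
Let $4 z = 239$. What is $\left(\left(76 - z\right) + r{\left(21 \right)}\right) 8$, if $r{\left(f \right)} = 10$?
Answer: $210$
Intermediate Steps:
$z = \frac{239}{4}$ ($z = \frac{1}{4} \cdot 239 = \frac{239}{4} \approx 59.75$)
$\left(\left(76 - z\right) + r{\left(21 \right)}\right) 8 = \left(\left(76 - \frac{239}{4}\right) + 10\right) 8 = \left(\frac{65}{4} + 10\right) 8 = \frac{105}{4} \cdot 8 = 210$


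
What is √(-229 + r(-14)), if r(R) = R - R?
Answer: I*√229 ≈ 15.133*I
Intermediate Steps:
r(R) = 0
√(-229 + r(-14)) = √(-229 + 0) = √(-229) = I*√229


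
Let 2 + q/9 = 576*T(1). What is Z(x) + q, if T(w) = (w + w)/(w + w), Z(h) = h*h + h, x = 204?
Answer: 46986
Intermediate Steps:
Z(h) = h + h² (Z(h) = h² + h = h + h²)
T(w) = 1 (T(w) = (2*w)/((2*w)) = (2*w)*(1/(2*w)) = 1)
q = 5166 (q = -18 + 9*(576*1) = -18 + 9*576 = -18 + 5184 = 5166)
Z(x) + q = 204*(1 + 204) + 5166 = 204*205 + 5166 = 41820 + 5166 = 46986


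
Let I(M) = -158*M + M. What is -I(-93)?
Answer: -14601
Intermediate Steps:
I(M) = -157*M
-I(-93) = -(-157)*(-93) = -1*14601 = -14601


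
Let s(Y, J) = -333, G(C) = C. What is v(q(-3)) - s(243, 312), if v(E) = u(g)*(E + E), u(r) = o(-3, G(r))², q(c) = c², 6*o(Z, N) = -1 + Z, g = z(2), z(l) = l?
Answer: 341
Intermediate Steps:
g = 2
o(Z, N) = -⅙ + Z/6 (o(Z, N) = (-1 + Z)/6 = -⅙ + Z/6)
u(r) = 4/9 (u(r) = (-⅙ + (⅙)*(-3))² = (-⅙ - ½)² = (-⅔)² = 4/9)
v(E) = 8*E/9 (v(E) = 4*(E + E)/9 = 4*(2*E)/9 = 8*E/9)
v(q(-3)) - s(243, 312) = (8/9)*(-3)² - 1*(-333) = (8/9)*9 + 333 = 8 + 333 = 341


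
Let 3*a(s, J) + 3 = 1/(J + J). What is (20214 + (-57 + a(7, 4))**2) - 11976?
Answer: 6679969/576 ≈ 11597.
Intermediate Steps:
a(s, J) = -1 + 1/(6*J) (a(s, J) = -1 + 1/(3*(J + J)) = -1 + 1/(3*((2*J))) = -1 + (1/(2*J))/3 = -1 + 1/(6*J))
(20214 + (-57 + a(7, 4))**2) - 11976 = (20214 + (-57 + (1/6 - 1*4)/4)**2) - 11976 = (20214 + (-57 + (1/6 - 4)/4)**2) - 11976 = (20214 + (-57 + (1/4)*(-23/6))**2) - 11976 = (20214 + (-57 - 23/24)**2) - 11976 = (20214 + (-1391/24)**2) - 11976 = (20214 + 1934881/576) - 11976 = 13578145/576 - 11976 = 6679969/576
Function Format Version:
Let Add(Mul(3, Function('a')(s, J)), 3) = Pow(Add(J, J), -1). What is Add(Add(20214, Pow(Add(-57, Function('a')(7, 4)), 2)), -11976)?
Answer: Rational(6679969, 576) ≈ 11597.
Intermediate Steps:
Function('a')(s, J) = Add(-1, Mul(Rational(1, 6), Pow(J, -1))) (Function('a')(s, J) = Add(-1, Mul(Rational(1, 3), Pow(Add(J, J), -1))) = Add(-1, Mul(Rational(1, 3), Pow(Mul(2, J), -1))) = Add(-1, Mul(Rational(1, 3), Mul(Rational(1, 2), Pow(J, -1)))) = Add(-1, Mul(Rational(1, 6), Pow(J, -1))))
Add(Add(20214, Pow(Add(-57, Function('a')(7, 4)), 2)), -11976) = Add(Add(20214, Pow(Add(-57, Mul(Pow(4, -1), Add(Rational(1, 6), Mul(-1, 4)))), 2)), -11976) = Add(Add(20214, Pow(Add(-57, Mul(Rational(1, 4), Add(Rational(1, 6), -4))), 2)), -11976) = Add(Add(20214, Pow(Add(-57, Mul(Rational(1, 4), Rational(-23, 6))), 2)), -11976) = Add(Add(20214, Pow(Add(-57, Rational(-23, 24)), 2)), -11976) = Add(Add(20214, Pow(Rational(-1391, 24), 2)), -11976) = Add(Add(20214, Rational(1934881, 576)), -11976) = Add(Rational(13578145, 576), -11976) = Rational(6679969, 576)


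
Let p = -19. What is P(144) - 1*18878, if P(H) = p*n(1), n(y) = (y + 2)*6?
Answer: -19220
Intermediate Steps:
n(y) = 12 + 6*y (n(y) = (2 + y)*6 = 12 + 6*y)
P(H) = -342 (P(H) = -19*(12 + 6*1) = -19*(12 + 6) = -19*18 = -342)
P(144) - 1*18878 = -342 - 1*18878 = -342 - 18878 = -19220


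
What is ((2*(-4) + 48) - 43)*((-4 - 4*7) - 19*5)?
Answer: 381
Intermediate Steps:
((2*(-4) + 48) - 43)*((-4 - 4*7) - 19*5) = ((-8 + 48) - 43)*((-4 - 28) - 95) = (40 - 43)*(-32 - 95) = -3*(-127) = 381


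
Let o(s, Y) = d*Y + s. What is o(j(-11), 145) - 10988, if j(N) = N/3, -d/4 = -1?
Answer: -31235/3 ≈ -10412.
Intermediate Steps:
d = 4 (d = -4*(-1) = 4)
j(N) = N/3 (j(N) = N*(⅓) = N/3)
o(s, Y) = s + 4*Y (o(s, Y) = 4*Y + s = s + 4*Y)
o(j(-11), 145) - 10988 = ((⅓)*(-11) + 4*145) - 10988 = (-11/3 + 580) - 10988 = 1729/3 - 10988 = -31235/3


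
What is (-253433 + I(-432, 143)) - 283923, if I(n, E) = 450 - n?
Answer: -536474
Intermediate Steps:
(-253433 + I(-432, 143)) - 283923 = (-253433 + (450 - 1*(-432))) - 283923 = (-253433 + (450 + 432)) - 283923 = (-253433 + 882) - 283923 = -252551 - 283923 = -536474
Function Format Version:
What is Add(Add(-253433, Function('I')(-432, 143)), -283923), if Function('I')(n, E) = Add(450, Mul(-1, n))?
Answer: -536474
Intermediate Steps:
Add(Add(-253433, Function('I')(-432, 143)), -283923) = Add(Add(-253433, Add(450, Mul(-1, -432))), -283923) = Add(Add(-253433, Add(450, 432)), -283923) = Add(Add(-253433, 882), -283923) = Add(-252551, -283923) = -536474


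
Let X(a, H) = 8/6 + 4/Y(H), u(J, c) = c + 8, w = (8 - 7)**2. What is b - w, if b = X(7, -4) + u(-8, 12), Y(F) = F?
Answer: 58/3 ≈ 19.333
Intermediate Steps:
w = 1 (w = 1**2 = 1)
u(J, c) = 8 + c
X(a, H) = 4/3 + 4/H (X(a, H) = 8/6 + 4/H = 8*(1/6) + 4/H = 4/3 + 4/H)
b = 61/3 (b = (4/3 + 4/(-4)) + (8 + 12) = (4/3 + 4*(-1/4)) + 20 = (4/3 - 1) + 20 = 1/3 + 20 = 61/3 ≈ 20.333)
b - w = 61/3 - 1*1 = 61/3 - 1 = 58/3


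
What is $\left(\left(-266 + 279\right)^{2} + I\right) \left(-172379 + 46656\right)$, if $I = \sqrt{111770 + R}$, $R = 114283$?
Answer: $-21247187 - 377169 \sqrt{25117} \approx -8.1022 \cdot 10^{7}$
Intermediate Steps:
$I = 3 \sqrt{25117}$ ($I = \sqrt{111770 + 114283} = \sqrt{226053} = 3 \sqrt{25117} \approx 475.45$)
$\left(\left(-266 + 279\right)^{2} + I\right) \left(-172379 + 46656\right) = \left(\left(-266 + 279\right)^{2} + 3 \sqrt{25117}\right) \left(-172379 + 46656\right) = \left(13^{2} + 3 \sqrt{25117}\right) \left(-125723\right) = \left(169 + 3 \sqrt{25117}\right) \left(-125723\right) = -21247187 - 377169 \sqrt{25117}$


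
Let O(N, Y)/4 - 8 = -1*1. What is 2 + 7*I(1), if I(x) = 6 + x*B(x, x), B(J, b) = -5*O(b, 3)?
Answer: -936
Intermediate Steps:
O(N, Y) = 28 (O(N, Y) = 32 + 4*(-1*1) = 32 + 4*(-1) = 32 - 4 = 28)
B(J, b) = -140 (B(J, b) = -5*28 = -140)
I(x) = 6 - 140*x (I(x) = 6 + x*(-140) = 6 - 140*x)
2 + 7*I(1) = 2 + 7*(6 - 140*1) = 2 + 7*(6 - 140) = 2 + 7*(-134) = 2 - 938 = -936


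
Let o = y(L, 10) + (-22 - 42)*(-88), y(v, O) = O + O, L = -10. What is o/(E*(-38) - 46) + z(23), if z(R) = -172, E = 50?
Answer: -170182/973 ≈ -174.90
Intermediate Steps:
y(v, O) = 2*O
o = 5652 (o = 2*10 + (-22 - 42)*(-88) = 20 - 64*(-88) = 20 + 5632 = 5652)
o/(E*(-38) - 46) + z(23) = 5652/(50*(-38) - 46) - 172 = 5652/(-1900 - 46) - 172 = 5652/(-1946) - 172 = 5652*(-1/1946) - 172 = -2826/973 - 172 = -170182/973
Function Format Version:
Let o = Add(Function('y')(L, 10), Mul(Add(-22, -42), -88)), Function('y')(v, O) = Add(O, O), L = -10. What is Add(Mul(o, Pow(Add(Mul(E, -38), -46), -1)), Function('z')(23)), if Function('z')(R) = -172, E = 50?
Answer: Rational(-170182, 973) ≈ -174.90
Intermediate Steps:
Function('y')(v, O) = Mul(2, O)
o = 5652 (o = Add(Mul(2, 10), Mul(Add(-22, -42), -88)) = Add(20, Mul(-64, -88)) = Add(20, 5632) = 5652)
Add(Mul(o, Pow(Add(Mul(E, -38), -46), -1)), Function('z')(23)) = Add(Mul(5652, Pow(Add(Mul(50, -38), -46), -1)), -172) = Add(Mul(5652, Pow(Add(-1900, -46), -1)), -172) = Add(Mul(5652, Pow(-1946, -1)), -172) = Add(Mul(5652, Rational(-1, 1946)), -172) = Add(Rational(-2826, 973), -172) = Rational(-170182, 973)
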